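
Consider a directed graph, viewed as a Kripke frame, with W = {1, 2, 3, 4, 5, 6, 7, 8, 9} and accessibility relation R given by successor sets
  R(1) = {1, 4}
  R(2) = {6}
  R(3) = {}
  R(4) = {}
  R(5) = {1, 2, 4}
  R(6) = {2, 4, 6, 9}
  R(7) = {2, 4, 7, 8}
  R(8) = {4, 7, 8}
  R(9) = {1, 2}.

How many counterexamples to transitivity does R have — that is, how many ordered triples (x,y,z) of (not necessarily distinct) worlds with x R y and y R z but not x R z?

Enumerating: (2,6,2), (2,6,4), (2,6,9), (5,2,6), (6,9,1), (7,2,6), (8,7,2), (9,1,4), (9,2,6).

9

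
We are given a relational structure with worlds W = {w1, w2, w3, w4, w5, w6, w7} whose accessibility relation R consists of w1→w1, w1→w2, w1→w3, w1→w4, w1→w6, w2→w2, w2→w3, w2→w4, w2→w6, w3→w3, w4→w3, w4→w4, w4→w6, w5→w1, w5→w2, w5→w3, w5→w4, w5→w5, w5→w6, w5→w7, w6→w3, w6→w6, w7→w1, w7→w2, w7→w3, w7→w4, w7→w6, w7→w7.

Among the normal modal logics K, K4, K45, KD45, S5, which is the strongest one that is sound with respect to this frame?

K4

Transitive (axiom 4): yes — every two-step R-path is closed by a direct edge.
Euclidean (axiom 5): no — w1 R w3 and w1 R w2, but not w3 R w2.
Serial (axiom D): yes — every world has a successor (e.g. w1 R w1).
Reflexive (axiom T): yes — every world is R-related to itself.
So F validates K, K4; K45 would additionally require R to be Euclidean. The strongest is K4.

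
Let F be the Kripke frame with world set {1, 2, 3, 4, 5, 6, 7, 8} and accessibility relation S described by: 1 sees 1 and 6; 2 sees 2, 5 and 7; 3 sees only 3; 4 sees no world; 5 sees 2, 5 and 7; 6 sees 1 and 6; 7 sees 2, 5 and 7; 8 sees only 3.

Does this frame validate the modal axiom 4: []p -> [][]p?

Yes

By correspondence theory, 4 is valid on a frame iff S is transitive.
Transitive: yes — every two-step S-path is closed by a direct edge.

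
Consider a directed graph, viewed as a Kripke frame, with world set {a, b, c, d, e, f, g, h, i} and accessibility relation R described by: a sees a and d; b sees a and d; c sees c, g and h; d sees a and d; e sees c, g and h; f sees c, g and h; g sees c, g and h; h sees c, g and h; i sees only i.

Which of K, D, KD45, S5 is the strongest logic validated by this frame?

Serial (axiom D): yes — every world has a successor (e.g. a R a).
Euclidean (axiom 5): yes — any two successors of a common world are R-related.
Transitive (axiom 4): yes — every two-step R-path is closed by a direct edge.
Reflexive (axiom T): no — b is not related to itself.
So F validates K, D, KD45; S5 would additionally require R to be reflexive. The strongest is KD45.

KD45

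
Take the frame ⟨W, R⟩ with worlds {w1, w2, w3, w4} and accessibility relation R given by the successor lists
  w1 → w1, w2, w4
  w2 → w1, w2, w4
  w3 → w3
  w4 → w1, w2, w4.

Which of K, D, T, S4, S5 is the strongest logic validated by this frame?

Serial (axiom D): yes — every world has a successor (e.g. w1 R w1).
Reflexive (axiom T): yes — every world is R-related to itself.
Transitive (axiom 4): yes — every two-step R-path is closed by a direct edge.
Euclidean (axiom 5): yes — any two successors of a common world are R-related.
So F validates K, D, T, S4, S5. The strongest is S5.

S5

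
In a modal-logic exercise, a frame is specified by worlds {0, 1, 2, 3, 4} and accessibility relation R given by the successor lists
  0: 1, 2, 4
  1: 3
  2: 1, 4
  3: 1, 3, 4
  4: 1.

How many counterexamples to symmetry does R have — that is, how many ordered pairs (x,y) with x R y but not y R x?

Enumerating: (0,1), (0,2), (0,4), (2,1), (2,4), (3,4), (4,1).

7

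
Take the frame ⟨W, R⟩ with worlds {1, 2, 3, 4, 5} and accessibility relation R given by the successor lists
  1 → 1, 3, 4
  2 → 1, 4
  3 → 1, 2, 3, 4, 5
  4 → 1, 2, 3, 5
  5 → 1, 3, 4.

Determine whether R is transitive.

No

Transitive: no — 1 R 3 and 3 R 2, but not 1 R 2.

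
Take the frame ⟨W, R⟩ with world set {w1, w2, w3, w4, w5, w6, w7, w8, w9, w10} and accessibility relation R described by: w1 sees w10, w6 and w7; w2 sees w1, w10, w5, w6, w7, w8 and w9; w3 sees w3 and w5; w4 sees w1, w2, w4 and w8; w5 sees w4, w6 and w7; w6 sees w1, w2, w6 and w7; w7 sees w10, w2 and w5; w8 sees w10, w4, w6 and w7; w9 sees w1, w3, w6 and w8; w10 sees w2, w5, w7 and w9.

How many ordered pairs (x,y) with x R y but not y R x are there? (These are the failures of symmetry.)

Enumerating: (w1,w10), (w1,w7), (w10,w5), (w10,w9), (w2,w1), (w2,w5), (w2,w8), (w2,w9), (w3,w5), (w4,w1), (w4,w2), (w5,w4), … and 9 more.
Total: 21.

21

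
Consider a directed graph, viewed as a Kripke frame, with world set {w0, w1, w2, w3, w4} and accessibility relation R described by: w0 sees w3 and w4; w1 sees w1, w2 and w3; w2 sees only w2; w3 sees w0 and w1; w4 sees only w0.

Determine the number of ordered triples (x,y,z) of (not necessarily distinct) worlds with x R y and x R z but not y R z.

12

Enumerating: (w0,w3,w3), (w0,w3,w4), (w0,w4,w3), (w0,w4,w4), (w1,w2,w1), (w1,w2,w3), (w1,w3,w2), (w1,w3,w3), (w3,w0,w0), (w3,w0,w1), (w3,w1,w0), (w4,w0,w0).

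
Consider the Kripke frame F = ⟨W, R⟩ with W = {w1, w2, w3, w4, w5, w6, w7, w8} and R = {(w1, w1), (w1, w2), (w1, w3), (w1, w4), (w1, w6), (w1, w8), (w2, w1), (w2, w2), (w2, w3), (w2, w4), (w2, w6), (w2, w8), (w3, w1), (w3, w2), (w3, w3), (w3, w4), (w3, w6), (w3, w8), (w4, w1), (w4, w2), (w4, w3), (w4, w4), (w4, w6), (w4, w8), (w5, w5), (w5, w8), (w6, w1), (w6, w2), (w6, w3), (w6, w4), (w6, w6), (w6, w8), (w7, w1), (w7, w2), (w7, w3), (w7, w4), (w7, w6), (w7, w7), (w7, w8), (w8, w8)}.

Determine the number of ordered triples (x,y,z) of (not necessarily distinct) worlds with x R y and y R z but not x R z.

R is transitive; there are no such tuples.

0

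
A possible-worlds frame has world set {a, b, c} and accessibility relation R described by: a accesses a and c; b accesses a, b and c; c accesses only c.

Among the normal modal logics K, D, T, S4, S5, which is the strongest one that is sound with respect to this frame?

Serial (axiom D): yes — every world has a successor (e.g. a R a).
Reflexive (axiom T): yes — every world is R-related to itself.
Transitive (axiom 4): yes — every two-step R-path is closed by a direct edge.
Euclidean (axiom 5): no — b R c and b R a, but not c R a.
So F validates K, D, T, S4; S5 would additionally require R to be Euclidean. The strongest is S4.

S4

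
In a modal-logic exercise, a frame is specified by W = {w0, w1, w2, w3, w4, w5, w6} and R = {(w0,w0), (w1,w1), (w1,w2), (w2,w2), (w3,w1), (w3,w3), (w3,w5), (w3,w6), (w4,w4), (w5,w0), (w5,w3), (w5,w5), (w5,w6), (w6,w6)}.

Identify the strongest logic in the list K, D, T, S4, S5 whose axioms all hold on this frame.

Serial (axiom D): yes — every world has a successor (e.g. w0 R w0).
Reflexive (axiom T): yes — every world is R-related to itself.
Transitive (axiom 4): no — w3 R w1 and w1 R w2, but not w3 R w2.
Euclidean (axiom 5): no — w3 R w1 and w3 R w5, but not w1 R w5.
So F validates K, D, T; S4 would additionally require R to be transitive. The strongest is T.

T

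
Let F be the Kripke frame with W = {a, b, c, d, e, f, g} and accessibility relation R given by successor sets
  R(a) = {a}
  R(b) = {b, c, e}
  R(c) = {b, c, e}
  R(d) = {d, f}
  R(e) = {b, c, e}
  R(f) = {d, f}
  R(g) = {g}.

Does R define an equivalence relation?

Reflexive: yes — every world is R-related to itself.
Symmetric: yes — every pair in R has its reverse in R.
Transitive: yes — every two-step R-path is closed by a direct edge.
So R is an equivalence relation.

Yes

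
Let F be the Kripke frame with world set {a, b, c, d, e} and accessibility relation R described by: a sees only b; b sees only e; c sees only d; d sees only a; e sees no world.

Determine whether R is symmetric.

No

Symmetric: no — a R b but not b R a.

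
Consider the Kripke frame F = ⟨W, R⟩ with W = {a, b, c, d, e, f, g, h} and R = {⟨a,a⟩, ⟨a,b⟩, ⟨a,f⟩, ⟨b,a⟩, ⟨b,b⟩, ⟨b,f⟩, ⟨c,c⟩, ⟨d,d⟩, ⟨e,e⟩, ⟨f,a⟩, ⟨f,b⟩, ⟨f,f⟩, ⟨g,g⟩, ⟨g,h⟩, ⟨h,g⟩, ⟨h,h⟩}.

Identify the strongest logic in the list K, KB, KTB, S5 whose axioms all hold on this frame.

S5

Symmetric (axiom B): yes — every pair in R has its reverse in R.
Reflexive (axiom T): yes — every world is R-related to itself.
Euclidean (axiom 5): yes — any two successors of a common world are R-related.
So F validates K, KB, KTB, S5. The strongest is S5.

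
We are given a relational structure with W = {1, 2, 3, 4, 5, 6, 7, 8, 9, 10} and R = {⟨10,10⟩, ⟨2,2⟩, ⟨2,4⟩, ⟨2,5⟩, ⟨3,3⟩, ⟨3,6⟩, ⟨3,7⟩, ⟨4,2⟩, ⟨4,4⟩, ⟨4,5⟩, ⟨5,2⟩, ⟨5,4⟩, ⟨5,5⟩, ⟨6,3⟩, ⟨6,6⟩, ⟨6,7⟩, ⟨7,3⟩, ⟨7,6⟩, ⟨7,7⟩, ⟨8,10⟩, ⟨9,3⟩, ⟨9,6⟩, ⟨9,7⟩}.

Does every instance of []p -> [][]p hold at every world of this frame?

By correspondence theory, 4 is valid on a frame iff R is transitive.
Transitive: yes — every two-step R-path is closed by a direct edge.

Yes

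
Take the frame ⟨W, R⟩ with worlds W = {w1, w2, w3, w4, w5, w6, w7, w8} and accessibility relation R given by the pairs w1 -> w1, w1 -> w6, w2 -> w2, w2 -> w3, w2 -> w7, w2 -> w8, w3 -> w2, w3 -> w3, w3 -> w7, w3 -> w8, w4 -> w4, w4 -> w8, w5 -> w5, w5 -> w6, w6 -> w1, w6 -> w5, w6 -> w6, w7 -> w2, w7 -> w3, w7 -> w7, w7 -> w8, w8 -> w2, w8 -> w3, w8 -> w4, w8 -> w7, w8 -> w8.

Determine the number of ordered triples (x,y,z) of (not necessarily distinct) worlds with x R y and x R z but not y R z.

8

Enumerating: (w6,w1,w5), (w6,w5,w1), (w8,w2,w4), (w8,w3,w4), (w8,w4,w2), (w8,w4,w3), (w8,w4,w7), (w8,w7,w4).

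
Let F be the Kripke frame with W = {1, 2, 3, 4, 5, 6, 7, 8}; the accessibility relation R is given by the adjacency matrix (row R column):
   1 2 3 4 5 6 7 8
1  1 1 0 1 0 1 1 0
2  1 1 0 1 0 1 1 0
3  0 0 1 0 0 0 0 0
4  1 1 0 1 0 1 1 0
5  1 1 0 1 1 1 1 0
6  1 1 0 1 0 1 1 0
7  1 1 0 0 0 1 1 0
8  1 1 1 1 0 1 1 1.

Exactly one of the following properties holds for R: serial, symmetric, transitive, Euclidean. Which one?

serial

Serial: yes — every world has a successor (e.g. 1 R 1).
Symmetric: no — 4 R 7 but not 7 R 4.
Transitive: no — 7 R 1 and 1 R 4, but not 7 R 4.
Euclidean: no — 1 R 7 and 1 R 4, but not 7 R 4.
Only serial holds.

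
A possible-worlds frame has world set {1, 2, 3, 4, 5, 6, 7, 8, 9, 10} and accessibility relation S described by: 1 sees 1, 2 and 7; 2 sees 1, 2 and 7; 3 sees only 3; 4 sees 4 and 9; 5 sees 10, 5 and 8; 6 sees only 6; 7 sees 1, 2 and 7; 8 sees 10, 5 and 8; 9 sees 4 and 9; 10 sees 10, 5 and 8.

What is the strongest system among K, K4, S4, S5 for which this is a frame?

Transitive (axiom 4): yes — every two-step S-path is closed by a direct edge.
Reflexive (axiom T): yes — every world is S-related to itself.
Euclidean (axiom 5): yes — any two successors of a common world are S-related.
So F validates K, K4, S4, S5. The strongest is S5.

S5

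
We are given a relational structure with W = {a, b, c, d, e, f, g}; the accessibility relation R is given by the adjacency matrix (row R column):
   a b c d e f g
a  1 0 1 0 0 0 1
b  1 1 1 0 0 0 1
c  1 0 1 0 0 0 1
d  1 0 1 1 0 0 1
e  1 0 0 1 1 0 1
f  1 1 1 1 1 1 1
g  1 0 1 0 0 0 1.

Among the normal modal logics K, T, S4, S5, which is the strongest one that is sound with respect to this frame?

T

Reflexive (axiom T): yes — every world is R-related to itself.
Transitive (axiom 4): no — e R a and a R c, but not e R c.
Euclidean (axiom 5): no — e R a and e R d, but not a R d.
So F validates K, T; S4 would additionally require R to be transitive. The strongest is T.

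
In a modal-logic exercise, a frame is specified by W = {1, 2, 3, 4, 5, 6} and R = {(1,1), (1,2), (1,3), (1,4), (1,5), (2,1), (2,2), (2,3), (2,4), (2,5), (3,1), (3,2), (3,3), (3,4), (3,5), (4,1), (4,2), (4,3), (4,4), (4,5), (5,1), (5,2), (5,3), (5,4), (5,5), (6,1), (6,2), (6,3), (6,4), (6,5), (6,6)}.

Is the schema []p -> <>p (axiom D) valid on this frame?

Yes

By correspondence theory, D is valid on a frame iff R is serial.
Serial: yes — every world has a successor (e.g. 1 R 1).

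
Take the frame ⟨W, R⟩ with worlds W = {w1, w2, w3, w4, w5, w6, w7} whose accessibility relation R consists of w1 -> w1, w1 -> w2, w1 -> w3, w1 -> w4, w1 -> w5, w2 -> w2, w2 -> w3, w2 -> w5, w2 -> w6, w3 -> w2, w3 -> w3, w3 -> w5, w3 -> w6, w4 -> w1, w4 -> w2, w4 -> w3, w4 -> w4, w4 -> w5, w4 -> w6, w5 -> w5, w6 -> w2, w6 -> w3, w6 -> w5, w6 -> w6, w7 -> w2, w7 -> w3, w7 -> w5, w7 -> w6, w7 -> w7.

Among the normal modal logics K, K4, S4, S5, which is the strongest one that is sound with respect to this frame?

K

Transitive (axiom 4): no — w1 R w2 and w2 R w6, but not w1 R w6.
Reflexive (axiom T): yes — every world is R-related to itself.
Euclidean (axiom 5): no — w1 R w2 and w1 R w4, but not w2 R w4.
So F validates K; K4 would additionally require R to be transitive. The strongest is K.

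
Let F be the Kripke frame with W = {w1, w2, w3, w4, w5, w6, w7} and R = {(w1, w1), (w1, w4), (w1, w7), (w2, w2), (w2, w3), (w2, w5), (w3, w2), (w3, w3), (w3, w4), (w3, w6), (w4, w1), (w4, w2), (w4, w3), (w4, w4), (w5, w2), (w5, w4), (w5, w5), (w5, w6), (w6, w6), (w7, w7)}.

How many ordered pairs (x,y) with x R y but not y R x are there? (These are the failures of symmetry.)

5

Enumerating: (w1,w7), (w3,w6), (w4,w2), (w5,w4), (w5,w6).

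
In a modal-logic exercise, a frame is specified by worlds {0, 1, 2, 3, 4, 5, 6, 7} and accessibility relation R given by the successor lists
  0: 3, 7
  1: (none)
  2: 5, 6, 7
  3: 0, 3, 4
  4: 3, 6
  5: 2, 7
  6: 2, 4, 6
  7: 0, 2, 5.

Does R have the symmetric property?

Yes

Symmetric: yes — every pair in R has its reverse in R.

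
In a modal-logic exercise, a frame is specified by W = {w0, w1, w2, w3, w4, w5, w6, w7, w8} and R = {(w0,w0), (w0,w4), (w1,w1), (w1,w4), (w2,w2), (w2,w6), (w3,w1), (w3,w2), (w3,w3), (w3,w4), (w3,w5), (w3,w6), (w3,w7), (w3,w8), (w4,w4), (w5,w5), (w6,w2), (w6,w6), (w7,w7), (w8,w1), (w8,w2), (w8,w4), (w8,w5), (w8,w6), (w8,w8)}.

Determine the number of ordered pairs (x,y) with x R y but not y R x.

Enumerating: (w0,w4), (w1,w4), (w3,w1), (w3,w2), (w3,w4), (w3,w5), (w3,w6), (w3,w7), (w3,w8), (w8,w1), (w8,w2), (w8,w4), (w8,w5), (w8,w6).

14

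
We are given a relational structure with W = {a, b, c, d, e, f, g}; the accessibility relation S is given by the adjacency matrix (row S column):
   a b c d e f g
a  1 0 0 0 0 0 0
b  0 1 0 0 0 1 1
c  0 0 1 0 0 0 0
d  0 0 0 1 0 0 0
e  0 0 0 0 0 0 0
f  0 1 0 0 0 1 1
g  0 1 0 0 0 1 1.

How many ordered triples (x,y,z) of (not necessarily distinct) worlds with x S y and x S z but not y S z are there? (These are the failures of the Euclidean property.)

0

S is Euclidean; there are no such tuples.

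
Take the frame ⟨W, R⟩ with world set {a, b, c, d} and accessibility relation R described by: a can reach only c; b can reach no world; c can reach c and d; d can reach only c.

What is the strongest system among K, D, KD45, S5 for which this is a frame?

Serial (axiom D): no — b has no R-successor.
Euclidean (axiom 5): no — c R d and c R d, but not d R d.
Transitive (axiom 4): no — a R c and c R d, but not a R d.
Reflexive (axiom T): no — a is not related to itself.
So F validates K; D would additionally require R to be serial. The strongest is K.

K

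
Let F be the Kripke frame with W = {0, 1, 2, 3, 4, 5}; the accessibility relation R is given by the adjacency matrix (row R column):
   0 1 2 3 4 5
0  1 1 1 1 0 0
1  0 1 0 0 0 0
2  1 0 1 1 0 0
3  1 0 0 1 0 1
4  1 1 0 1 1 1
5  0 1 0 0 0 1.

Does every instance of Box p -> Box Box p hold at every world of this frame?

No

Axiom 4 corresponds to the accessibility relation being transitive.
Transitive: no — 0 R 3 and 3 R 5, but not 0 R 5.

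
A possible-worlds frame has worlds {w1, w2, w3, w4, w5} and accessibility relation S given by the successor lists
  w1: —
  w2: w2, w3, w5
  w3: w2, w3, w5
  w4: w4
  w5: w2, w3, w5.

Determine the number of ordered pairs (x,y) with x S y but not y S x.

0

S is symmetric; there are no such tuples.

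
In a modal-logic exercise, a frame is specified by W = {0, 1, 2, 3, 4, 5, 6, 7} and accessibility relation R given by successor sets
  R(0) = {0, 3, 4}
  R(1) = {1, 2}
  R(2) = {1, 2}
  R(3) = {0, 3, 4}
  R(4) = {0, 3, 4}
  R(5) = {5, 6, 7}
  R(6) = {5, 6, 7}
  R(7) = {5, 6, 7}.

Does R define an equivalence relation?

Yes

Reflexive: yes — every world is R-related to itself.
Symmetric: yes — every pair in R has its reverse in R.
Transitive: yes — every two-step R-path is closed by a direct edge.
So R is an equivalence relation.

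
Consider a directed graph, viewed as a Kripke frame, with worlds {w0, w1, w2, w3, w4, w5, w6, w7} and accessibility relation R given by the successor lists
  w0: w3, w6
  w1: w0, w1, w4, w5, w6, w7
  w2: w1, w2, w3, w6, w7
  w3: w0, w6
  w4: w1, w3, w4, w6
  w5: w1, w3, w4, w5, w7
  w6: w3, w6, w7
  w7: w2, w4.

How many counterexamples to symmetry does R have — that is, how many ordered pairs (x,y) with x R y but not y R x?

Enumerating: (w0,w6), (w1,w0), (w1,w6), (w1,w7), (w2,w1), (w2,w3), (w2,w6), (w4,w3), (w4,w6), (w5,w3), (w5,w4), (w5,w7), (w6,w7), (w7,w4).

14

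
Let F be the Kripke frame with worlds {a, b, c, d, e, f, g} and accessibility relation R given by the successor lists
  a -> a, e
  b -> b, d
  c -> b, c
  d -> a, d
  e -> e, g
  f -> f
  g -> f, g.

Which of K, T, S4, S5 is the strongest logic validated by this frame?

T

Reflexive (axiom T): yes — every world is R-related to itself.
Transitive (axiom 4): no — a R e and e R g, but not a R g.
Euclidean (axiom 5): no — a R e and a R a, but not e R a.
So F validates K, T; S4 would additionally require R to be transitive. The strongest is T.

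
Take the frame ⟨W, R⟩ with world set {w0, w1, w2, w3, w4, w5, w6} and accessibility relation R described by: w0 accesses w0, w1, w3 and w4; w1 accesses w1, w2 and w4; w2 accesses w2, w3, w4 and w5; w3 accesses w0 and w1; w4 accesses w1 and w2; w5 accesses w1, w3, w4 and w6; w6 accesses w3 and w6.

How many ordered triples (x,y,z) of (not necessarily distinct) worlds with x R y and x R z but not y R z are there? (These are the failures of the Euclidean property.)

Enumerating: (w0,w1,w0), (w0,w1,w3), (w0,w3,w3), (w0,w3,w4), (w0,w4,w0), (w0,w4,w3), (w0,w4,w4), (w1,w2,w1), (w1,w4,w4), (w2,w3,w2), (w2,w3,w3), (w2,w3,w4), … and 20 more.
Total: 32.

32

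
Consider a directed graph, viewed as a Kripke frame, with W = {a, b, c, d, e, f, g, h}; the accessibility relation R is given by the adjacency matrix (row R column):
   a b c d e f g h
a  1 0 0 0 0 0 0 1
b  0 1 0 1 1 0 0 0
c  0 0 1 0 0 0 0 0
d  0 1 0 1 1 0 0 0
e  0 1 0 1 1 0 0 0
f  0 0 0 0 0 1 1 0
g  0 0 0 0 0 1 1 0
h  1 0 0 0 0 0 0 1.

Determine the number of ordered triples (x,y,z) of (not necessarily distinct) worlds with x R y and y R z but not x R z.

R is transitive; there are no such tuples.

0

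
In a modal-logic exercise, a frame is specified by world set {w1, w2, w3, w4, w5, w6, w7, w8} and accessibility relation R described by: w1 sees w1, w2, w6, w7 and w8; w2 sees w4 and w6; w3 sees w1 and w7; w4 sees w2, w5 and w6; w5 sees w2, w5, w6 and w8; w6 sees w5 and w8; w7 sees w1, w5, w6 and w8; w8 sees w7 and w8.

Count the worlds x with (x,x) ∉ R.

Enumerating: w2, w3, w4, w6, w7.

5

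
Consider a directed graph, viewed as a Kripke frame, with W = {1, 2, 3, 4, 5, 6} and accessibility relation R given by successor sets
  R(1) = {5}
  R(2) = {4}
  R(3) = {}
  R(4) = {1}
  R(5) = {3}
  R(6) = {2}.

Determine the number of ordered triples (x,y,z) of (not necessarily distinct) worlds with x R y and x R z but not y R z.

Enumerating: (1,5,5), (2,4,4), (4,1,1), (5,3,3), (6,2,2).

5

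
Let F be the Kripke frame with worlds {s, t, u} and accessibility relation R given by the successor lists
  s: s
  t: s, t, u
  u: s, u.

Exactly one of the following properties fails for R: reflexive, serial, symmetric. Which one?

Reflexive: yes — every world is R-related to itself.
Serial: yes — every world has a successor (e.g. s R s).
Symmetric: no — t R s but not s R t.
Only symmetric fails.

symmetric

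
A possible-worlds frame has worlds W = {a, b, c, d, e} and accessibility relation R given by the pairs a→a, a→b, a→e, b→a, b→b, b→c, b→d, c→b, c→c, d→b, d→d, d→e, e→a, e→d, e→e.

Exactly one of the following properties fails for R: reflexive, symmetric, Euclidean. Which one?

Euclidean

Reflexive: yes — every world is R-related to itself.
Symmetric: yes — every pair in R has its reverse in R.
Euclidean: no — a R b and a R e, but not b R e.
Only Euclidean fails.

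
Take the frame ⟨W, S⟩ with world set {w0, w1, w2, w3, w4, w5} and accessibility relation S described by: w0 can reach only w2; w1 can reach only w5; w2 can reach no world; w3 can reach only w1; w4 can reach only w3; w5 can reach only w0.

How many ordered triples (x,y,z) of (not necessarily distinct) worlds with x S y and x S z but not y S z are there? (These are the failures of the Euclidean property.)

5

Enumerating: (w0,w2,w2), (w1,w5,w5), (w3,w1,w1), (w4,w3,w3), (w5,w0,w0).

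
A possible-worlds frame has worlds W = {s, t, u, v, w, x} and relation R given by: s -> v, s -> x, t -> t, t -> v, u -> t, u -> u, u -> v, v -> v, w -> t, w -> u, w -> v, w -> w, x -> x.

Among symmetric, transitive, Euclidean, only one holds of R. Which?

Symmetric: no — s R v but not v R s.
Transitive: yes — every two-step R-path is closed by a direct edge.
Euclidean: no — s R v and s R x, but not v R x.
Only transitive holds.

transitive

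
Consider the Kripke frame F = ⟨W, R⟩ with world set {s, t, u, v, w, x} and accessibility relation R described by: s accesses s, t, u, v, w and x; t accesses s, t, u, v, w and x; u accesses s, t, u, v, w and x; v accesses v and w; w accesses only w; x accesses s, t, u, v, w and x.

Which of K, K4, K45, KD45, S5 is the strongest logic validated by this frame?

Transitive (axiom 4): yes — every two-step R-path is closed by a direct edge.
Euclidean (axiom 5): no — s R v and s R t, but not v R t.
Serial (axiom D): yes — every world has a successor (e.g. s R s).
Reflexive (axiom T): yes — every world is R-related to itself.
So F validates K, K4; K45 would additionally require R to be Euclidean. The strongest is K4.

K4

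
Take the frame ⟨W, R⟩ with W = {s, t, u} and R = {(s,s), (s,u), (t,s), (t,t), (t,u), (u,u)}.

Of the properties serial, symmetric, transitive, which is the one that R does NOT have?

Serial: yes — every world has a successor (e.g. s R s).
Symmetric: no — s R u but not u R s.
Transitive: yes — every two-step R-path is closed by a direct edge.
Only symmetric fails.

symmetric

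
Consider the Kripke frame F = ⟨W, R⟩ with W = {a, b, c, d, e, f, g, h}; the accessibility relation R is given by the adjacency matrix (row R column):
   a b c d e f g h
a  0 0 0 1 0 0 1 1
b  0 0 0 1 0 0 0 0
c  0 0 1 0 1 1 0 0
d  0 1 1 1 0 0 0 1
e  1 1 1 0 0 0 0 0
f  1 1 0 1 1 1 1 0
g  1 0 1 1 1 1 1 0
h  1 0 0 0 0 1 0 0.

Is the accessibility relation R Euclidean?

Euclidean: no — a R d and a R g, but not d R g.

No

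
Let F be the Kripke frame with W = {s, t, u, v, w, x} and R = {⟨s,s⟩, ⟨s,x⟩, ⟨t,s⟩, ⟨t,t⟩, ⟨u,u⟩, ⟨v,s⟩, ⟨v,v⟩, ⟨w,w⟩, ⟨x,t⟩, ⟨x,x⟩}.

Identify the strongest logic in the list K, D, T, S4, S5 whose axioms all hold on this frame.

Serial (axiom D): yes — every world has a successor (e.g. s R s).
Reflexive (axiom T): yes — every world is R-related to itself.
Transitive (axiom 4): no — s R x and x R t, but not s R t.
Euclidean (axiom 5): no — s R x and s R s, but not x R s.
So F validates K, D, T; S4 would additionally require R to be transitive. The strongest is T.

T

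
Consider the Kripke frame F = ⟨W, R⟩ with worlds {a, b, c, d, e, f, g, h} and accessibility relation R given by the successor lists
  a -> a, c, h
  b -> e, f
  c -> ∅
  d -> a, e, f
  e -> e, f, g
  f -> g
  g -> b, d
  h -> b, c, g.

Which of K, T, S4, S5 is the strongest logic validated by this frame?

K

Reflexive (axiom T): no — b is not related to itself.
Transitive (axiom 4): no — a R h and h R b, but not a R b.
Euclidean (axiom 5): no — a R c and a R h, but not c R h.
So F validates K; T would additionally require R to be reflexive. The strongest is K.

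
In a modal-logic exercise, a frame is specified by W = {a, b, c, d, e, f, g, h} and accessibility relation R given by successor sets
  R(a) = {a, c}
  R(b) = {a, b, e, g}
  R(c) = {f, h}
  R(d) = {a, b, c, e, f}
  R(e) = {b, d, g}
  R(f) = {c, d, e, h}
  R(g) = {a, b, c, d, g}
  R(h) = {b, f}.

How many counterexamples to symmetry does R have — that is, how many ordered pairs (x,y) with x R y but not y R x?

12

Enumerating: (a,c), (b,a), (c,h), (d,a), (d,b), (d,c), (e,g), (f,e), (g,a), (g,c), (g,d), (h,b).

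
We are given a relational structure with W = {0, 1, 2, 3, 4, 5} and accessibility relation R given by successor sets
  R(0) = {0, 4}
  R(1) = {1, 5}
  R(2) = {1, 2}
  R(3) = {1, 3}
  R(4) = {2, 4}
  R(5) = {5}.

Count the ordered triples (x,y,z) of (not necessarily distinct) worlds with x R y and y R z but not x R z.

Enumerating: (0,4,2), (2,1,5), (3,1,5), (4,2,1).

4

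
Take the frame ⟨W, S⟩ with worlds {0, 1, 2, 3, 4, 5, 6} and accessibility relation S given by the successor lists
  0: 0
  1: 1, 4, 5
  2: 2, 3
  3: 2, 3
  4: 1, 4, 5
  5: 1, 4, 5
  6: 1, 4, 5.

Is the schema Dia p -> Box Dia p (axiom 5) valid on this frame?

The schema 5 characterises exactly the Euclidean frames.
Euclidean: yes — any two successors of a common world are S-related.

Yes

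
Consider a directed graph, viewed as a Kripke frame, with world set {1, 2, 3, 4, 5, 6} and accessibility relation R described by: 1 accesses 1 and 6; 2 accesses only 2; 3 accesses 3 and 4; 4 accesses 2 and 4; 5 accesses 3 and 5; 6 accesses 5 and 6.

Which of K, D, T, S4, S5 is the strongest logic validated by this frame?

T

Serial (axiom D): yes — every world has a successor (e.g. 1 R 1).
Reflexive (axiom T): yes — every world is R-related to itself.
Transitive (axiom 4): no — 1 R 6 and 6 R 5, but not 1 R 5.
Euclidean (axiom 5): no — 1 R 6 and 1 R 1, but not 6 R 1.
So F validates K, D, T; S4 would additionally require R to be transitive. The strongest is T.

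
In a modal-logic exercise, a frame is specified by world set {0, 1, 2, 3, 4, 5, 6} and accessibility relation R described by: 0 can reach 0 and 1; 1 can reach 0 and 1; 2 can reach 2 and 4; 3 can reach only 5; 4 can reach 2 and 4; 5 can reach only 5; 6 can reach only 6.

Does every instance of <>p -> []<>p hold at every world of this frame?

The schema 5 characterises exactly the Euclidean frames.
Euclidean: yes — any two successors of a common world are R-related.

Yes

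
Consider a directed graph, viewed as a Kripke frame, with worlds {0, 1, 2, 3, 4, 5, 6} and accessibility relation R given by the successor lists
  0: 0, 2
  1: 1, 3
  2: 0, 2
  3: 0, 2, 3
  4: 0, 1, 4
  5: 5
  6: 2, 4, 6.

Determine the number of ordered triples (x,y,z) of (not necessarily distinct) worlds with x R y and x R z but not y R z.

Enumerating: (1,3,1), (3,0,3), (3,2,3), (4,0,1), (4,0,4), (4,1,0), (4,1,4), (6,2,4), (6,2,6), (6,4,2), (6,4,6).

11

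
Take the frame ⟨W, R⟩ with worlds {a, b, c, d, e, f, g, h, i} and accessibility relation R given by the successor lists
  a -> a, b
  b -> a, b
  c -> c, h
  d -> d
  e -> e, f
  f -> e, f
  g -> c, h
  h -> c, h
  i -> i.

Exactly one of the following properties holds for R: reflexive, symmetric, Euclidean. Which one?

Reflexive: no — g is not related to itself.
Symmetric: no — g R c but not c R g.
Euclidean: yes — any two successors of a common world are R-related.
Only Euclidean holds.

Euclidean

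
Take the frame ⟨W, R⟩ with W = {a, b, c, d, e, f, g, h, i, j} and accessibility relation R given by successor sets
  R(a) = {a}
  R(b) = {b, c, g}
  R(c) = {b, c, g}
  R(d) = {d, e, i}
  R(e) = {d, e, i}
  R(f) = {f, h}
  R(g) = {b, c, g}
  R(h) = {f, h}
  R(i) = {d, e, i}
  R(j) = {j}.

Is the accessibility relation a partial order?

No

Reflexive: yes — every world is R-related to itself.
Transitive: yes — every two-step R-path is closed by a direct edge.
Antisymmetric: no — b R c and c R b with b ≠ c.
So R is not a partial order.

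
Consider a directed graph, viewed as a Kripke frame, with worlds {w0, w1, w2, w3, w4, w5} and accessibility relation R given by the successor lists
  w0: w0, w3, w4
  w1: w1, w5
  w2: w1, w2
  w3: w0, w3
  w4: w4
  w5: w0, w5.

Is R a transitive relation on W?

Transitive: no — w1 R w5 and w5 R w0, but not w1 R w0.

No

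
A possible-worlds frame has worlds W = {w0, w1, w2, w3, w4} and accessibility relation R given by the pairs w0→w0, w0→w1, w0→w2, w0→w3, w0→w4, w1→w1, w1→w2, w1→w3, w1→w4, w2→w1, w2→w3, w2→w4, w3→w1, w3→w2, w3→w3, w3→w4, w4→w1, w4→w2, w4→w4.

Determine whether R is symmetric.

Symmetric: no — w0 R w1 but not w1 R w0.

No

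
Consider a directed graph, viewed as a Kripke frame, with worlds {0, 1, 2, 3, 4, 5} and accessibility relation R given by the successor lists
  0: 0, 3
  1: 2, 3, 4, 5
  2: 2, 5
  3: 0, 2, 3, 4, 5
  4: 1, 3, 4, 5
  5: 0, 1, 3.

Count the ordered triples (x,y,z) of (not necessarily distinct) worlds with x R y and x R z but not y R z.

27

Enumerating: (1,2,3), (1,2,4), (1,4,2), (1,5,2), (1,5,4), (1,5,5), (2,5,2), (2,5,5), (3,0,2), (3,0,4), (3,0,5), (3,2,0), … and 15 more.
Total: 27.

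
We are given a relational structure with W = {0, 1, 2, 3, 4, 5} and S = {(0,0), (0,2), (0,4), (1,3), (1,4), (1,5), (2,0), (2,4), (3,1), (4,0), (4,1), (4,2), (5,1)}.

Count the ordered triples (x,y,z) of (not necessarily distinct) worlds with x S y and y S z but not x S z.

20

Enumerating: (0,4,1), (1,3,1), (1,4,0), (1,4,1), (1,4,2), (1,5,1), (2,0,2), (2,4,1), (2,4,2), (3,1,3), (3,1,4), (3,1,5), … and 8 more.
Total: 20.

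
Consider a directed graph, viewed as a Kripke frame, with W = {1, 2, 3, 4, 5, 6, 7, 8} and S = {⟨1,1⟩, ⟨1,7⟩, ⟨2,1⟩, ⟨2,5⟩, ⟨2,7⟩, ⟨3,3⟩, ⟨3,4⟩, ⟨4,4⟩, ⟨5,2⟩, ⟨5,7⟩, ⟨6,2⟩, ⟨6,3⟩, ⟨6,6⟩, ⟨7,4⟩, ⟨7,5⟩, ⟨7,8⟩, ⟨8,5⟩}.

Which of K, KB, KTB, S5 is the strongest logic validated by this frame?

Symmetric (axiom B): no — 1 S 7 but not 7 S 1.
Reflexive (axiom T): no — 2 is not related to itself.
Euclidean (axiom 5): no — 2 S 1 and 2 S 5, but not 1 S 5.
So F validates K; KB would additionally require S to be symmetric. The strongest is K.

K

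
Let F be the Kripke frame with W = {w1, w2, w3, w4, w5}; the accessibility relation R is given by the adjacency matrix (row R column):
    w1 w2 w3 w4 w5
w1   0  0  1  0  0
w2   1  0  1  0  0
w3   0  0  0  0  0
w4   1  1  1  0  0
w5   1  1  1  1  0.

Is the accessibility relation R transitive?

Transitive: yes — every two-step R-path is closed by a direct edge.

Yes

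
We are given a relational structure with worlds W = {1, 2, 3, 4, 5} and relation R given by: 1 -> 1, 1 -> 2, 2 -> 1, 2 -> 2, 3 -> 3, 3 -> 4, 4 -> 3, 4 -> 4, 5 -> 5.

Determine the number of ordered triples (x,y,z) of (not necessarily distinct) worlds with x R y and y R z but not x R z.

0

R is transitive; there are no such tuples.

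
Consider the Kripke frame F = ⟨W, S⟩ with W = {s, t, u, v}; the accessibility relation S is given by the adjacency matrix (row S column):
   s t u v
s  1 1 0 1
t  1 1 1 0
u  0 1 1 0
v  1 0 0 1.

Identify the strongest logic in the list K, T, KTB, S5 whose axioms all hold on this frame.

Reflexive (axiom T): yes — every world is S-related to itself.
Symmetric (axiom B): yes — every pair in S has its reverse in S.
Euclidean (axiom 5): no — s S t and s S v, but not t S v.
So F validates K, T, KTB; S5 would additionally require S to be Euclidean. The strongest is KTB.

KTB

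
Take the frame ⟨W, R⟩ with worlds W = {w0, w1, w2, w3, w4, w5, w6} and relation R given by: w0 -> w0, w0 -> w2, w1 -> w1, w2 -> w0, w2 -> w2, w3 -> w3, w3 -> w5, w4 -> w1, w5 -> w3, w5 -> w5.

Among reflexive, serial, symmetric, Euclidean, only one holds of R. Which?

Reflexive: no — w4 is not related to itself.
Serial: no — w6 has no R-successor.
Symmetric: no — w4 R w1 but not w1 R w4.
Euclidean: yes — any two successors of a common world are R-related.
Only Euclidean holds.

Euclidean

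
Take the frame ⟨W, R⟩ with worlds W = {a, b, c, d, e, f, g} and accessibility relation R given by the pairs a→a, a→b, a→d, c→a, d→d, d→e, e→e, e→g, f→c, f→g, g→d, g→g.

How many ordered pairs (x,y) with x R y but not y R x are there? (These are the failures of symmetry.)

Enumerating: (a,b), (a,d), (c,a), (d,e), (e,g), (f,c), (f,g), (g,d).

8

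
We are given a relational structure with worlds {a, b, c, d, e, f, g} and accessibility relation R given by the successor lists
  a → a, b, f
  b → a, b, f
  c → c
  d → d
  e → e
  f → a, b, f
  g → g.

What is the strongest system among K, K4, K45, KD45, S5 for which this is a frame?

S5

Transitive (axiom 4): yes — every two-step R-path is closed by a direct edge.
Euclidean (axiom 5): yes — any two successors of a common world are R-related.
Serial (axiom D): yes — every world has a successor (e.g. a R a).
Reflexive (axiom T): yes — every world is R-related to itself.
So F validates K, K4, K45, KD45, S5. The strongest is S5.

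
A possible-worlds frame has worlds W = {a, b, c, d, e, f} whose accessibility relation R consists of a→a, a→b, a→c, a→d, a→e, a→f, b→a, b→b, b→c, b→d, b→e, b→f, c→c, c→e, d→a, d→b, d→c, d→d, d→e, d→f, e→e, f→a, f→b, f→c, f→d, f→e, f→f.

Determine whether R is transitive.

Transitive: yes — every two-step R-path is closed by a direct edge.

Yes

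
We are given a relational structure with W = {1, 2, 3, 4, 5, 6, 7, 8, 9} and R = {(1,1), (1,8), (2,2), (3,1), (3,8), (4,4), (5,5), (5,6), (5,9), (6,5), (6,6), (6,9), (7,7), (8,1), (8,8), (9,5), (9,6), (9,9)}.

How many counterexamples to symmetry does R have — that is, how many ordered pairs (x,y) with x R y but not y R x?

Enumerating: (3,1), (3,8).

2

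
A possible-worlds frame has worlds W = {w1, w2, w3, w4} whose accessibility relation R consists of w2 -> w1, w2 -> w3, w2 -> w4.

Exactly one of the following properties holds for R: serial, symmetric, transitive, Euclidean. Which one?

transitive

Serial: no — w1 has no R-successor.
Symmetric: no — w2 R w1 but not w1 R w2.
Transitive: yes — every two-step R-path is closed by a direct edge.
Euclidean: no — w2 R w1 and w2 R w3, but not w1 R w3.
Only transitive holds.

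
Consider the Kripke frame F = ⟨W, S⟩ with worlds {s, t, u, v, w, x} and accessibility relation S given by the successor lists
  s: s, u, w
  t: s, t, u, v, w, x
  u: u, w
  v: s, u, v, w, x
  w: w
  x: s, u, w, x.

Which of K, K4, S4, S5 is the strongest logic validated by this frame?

Transitive (axiom 4): yes — every two-step S-path is closed by a direct edge.
Reflexive (axiom T): yes — every world is S-related to itself.
Euclidean (axiom 5): no — s S w and s S u, but not w S u.
So F validates K, K4, S4; S5 would additionally require S to be Euclidean. The strongest is S4.

S4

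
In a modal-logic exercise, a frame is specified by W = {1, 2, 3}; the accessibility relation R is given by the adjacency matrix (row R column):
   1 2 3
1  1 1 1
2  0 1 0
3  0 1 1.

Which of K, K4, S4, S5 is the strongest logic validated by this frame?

Transitive (axiom 4): yes — every two-step R-path is closed by a direct edge.
Reflexive (axiom T): yes — every world is R-related to itself.
Euclidean (axiom 5): no — 1 R 2 and 1 R 3, but not 2 R 3.
So F validates K, K4, S4; S5 would additionally require R to be Euclidean. The strongest is S4.

S4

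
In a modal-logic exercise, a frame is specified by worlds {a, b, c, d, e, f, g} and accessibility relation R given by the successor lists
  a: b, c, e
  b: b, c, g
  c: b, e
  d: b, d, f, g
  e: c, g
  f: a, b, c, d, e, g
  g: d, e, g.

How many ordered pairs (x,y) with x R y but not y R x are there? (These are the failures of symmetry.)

10

Enumerating: (a,b), (a,c), (a,e), (b,g), (d,b), (f,a), (f,b), (f,c), (f,e), (f,g).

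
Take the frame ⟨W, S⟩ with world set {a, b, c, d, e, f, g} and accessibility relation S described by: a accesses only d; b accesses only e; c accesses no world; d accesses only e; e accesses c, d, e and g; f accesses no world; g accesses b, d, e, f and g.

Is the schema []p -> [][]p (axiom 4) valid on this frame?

By correspondence theory, 4 is valid on a frame iff S is transitive.
Transitive: no — a S d and d S e, but not a S e.

No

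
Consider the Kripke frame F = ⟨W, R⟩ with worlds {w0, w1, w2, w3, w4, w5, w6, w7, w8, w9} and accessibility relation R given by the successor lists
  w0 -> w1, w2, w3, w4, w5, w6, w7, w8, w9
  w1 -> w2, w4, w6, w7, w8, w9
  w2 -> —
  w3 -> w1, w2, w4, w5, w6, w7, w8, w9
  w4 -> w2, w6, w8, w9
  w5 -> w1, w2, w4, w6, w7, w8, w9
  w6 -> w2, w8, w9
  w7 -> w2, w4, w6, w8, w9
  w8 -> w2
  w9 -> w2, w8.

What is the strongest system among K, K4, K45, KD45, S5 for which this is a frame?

Transitive (axiom 4): yes — every two-step R-path is closed by a direct edge.
Euclidean (axiom 5): no — w0 R w1 and w0 R w3, but not w1 R w3.
Serial (axiom D): no — w2 has no R-successor.
Reflexive (axiom T): no — w0 is not related to itself.
So F validates K, K4; K45 would additionally require R to be Euclidean. The strongest is K4.

K4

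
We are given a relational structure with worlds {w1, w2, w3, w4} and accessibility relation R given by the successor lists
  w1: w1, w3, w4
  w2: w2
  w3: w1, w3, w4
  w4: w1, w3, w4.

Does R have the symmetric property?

Yes

Symmetric: yes — every pair in R has its reverse in R.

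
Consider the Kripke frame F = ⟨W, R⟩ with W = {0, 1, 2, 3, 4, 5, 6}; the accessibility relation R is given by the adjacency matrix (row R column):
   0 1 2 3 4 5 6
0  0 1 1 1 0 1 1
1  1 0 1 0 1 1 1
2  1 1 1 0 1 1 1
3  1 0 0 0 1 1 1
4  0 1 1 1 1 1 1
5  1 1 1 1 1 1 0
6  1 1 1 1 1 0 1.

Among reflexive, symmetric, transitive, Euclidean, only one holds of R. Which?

symmetric

Reflexive: no — 0 is not related to itself.
Symmetric: yes — every pair in R has its reverse in R.
Transitive: no — 0 R 1 and 1 R 4, but not 0 R 4.
Euclidean: no — 0 R 1 and 0 R 3, but not 1 R 3.
Only symmetric holds.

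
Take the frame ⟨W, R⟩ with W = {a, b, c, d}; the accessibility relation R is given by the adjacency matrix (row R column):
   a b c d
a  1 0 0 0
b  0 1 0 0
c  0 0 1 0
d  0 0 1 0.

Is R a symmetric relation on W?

No

Symmetric: no — d R c but not c R d.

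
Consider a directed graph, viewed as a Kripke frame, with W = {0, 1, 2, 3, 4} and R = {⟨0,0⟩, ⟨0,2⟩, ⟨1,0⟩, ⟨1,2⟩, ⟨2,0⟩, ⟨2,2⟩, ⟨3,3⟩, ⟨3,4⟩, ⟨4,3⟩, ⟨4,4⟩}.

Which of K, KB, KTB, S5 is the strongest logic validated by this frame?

K

Symmetric (axiom B): no — 1 R 0 but not 0 R 1.
Reflexive (axiom T): no — 1 is not related to itself.
Euclidean (axiom 5): yes — any two successors of a common world are R-related.
So F validates K; KB would additionally require R to be symmetric. The strongest is K.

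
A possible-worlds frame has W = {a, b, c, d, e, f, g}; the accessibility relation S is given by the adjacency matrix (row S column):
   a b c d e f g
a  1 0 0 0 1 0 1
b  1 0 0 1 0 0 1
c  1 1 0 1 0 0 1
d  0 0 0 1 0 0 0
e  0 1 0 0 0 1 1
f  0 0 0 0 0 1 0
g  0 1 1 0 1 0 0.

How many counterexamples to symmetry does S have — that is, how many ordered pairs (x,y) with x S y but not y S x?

9

Enumerating: (a,e), (a,g), (b,a), (b,d), (c,a), (c,b), (c,d), (e,b), (e,f).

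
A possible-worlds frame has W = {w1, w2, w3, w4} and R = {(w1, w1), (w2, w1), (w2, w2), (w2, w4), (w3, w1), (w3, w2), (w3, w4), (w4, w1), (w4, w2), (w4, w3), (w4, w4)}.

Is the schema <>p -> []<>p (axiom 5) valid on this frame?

No

By correspondence theory, 5 is valid on a frame iff R is Euclidean.
Euclidean: no — w2 R w1 and w2 R w4, but not w1 R w4.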